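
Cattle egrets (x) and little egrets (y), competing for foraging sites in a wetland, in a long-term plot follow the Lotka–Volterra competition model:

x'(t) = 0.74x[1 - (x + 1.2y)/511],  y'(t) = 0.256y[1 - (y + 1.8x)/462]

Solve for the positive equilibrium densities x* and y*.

x* ≈ 37.4, y* ≈ 395

Setting both brackets to zero gives the nullclines x + 1.2y = 511 and 1.8x + y = 462.
Substituting y = 462 - 1.8x into the first: x(1 - 1.2·1.8) = 511 - 1.2·462.
So x* = -43.4/-1.16 = 37.4, and then y* = 462 - 1.8·37.4 = 395.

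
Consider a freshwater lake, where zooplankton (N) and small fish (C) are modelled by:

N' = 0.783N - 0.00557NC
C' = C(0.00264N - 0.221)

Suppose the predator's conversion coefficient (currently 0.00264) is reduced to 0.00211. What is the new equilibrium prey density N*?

N* ≈ 105

At the interior fixed point, setting dC/dt = 0 with C > 0 fixes N* = (predator death rate)/(NC coefficient) — independent of the other coefficients.
With the change, N* = 0.221/0.00211 = 105; it rises from 83.7.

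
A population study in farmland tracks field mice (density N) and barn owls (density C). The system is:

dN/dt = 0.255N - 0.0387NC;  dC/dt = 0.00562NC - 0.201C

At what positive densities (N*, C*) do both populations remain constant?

Set dC/dt = 0 with C > 0: 0.00562N - 0.201 = 0, so N* = 0.201/0.00562 = 35.8.
Set dN/dt = 0 with N > 0: 0.255 - 0.0387C = 0, so C* = 0.255/0.0387 = 6.59.

N* ≈ 35.8, C* ≈ 6.59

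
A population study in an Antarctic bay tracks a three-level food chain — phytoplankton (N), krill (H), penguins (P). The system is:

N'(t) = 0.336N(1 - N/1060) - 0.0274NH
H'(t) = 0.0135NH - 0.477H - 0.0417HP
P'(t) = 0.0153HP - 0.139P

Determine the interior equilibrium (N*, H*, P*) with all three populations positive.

From dP/dt = 0: 0.0153H* = 0.139, so H* = 9.08.
From dN/dt = 0: 0.336(1 - N*/1060) = 0.0274·9.08, giving N* = 1060·(1 - 0.741) = 275.
From dH/dt = 0: 0.0135·275 - 0.477 = 0.0417P*, so P* = 3.23/0.0417 = 77.5.

N* ≈ 275, H* ≈ 9.08, P* ≈ 77.5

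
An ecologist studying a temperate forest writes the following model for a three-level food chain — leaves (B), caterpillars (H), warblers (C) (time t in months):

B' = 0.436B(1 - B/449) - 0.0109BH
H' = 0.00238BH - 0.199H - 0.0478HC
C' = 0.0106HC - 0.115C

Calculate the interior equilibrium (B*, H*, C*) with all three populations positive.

From dC/dt = 0: 0.0106H* = 0.115, so H* = 10.8.
From dB/dt = 0: 0.436(1 - B*/449) = 0.0109·10.8, giving B* = 449·(1 - 0.271) = 327.
From dH/dt = 0: 0.00238·327 - 0.199 = 0.0478C*, so C* = 0.58/0.0478 = 12.1.

B* ≈ 327, H* ≈ 10.8, C* ≈ 12.1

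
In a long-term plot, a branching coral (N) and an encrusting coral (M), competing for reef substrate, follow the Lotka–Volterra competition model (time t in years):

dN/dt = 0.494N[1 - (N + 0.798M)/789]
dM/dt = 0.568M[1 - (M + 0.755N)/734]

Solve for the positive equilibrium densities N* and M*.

N* ≈ 511, M* ≈ 348

Setting both brackets to zero gives the nullclines N + 0.798M = 789 and 0.755N + M = 734.
Substituting M = 734 - 0.755N into the first: N(1 - 0.798·0.755) = 789 - 0.798·734.
So N* = 203/0.398 = 511, and then M* = 734 - 0.755·511 = 348.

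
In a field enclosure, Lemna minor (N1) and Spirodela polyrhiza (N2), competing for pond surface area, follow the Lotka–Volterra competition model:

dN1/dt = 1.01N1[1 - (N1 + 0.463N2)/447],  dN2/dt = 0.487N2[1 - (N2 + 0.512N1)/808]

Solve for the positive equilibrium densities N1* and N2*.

Setting both brackets to zero gives the nullclines N1 + 0.463N2 = 447 and 0.512N1 + N2 = 808.
Substituting N2 = 808 - 0.512N1 into the first: N1(1 - 0.463·0.512) = 447 - 0.463·808.
So N1* = 72.9/0.763 = 95.5, and then N2* = 808 - 0.512·95.5 = 759.

N1* ≈ 95.5, N2* ≈ 759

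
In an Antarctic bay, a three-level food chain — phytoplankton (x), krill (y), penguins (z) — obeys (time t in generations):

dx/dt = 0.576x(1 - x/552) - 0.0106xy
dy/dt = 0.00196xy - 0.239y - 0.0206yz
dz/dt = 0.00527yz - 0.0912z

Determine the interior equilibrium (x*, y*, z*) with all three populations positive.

x* ≈ 376, y* ≈ 17.3, z* ≈ 24.2

From dz/dt = 0: 0.00527y* = 0.0912, so y* = 17.3.
From dx/dt = 0: 0.576(1 - x*/552) = 0.0106·17.3, giving x* = 552·(1 - 0.318) = 376.
From dy/dt = 0: 0.00196·376 - 0.239 = 0.0206z*, so z* = 0.498/0.0206 = 24.2.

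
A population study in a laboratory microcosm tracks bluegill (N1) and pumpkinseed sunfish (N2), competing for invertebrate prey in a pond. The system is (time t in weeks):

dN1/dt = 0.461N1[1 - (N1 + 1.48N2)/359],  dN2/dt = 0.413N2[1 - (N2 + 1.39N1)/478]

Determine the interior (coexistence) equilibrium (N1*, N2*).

Setting both brackets to zero gives the nullclines N1 + 1.48N2 = 359 and 1.39N1 + N2 = 478.
Substituting N2 = 478 - 1.39N1 into the first: N1(1 - 1.48·1.39) = 359 - 1.48·478.
So N1* = -348/-1.06 = 330, and then N2* = 478 - 1.39·330 = 19.9.

N1* ≈ 330, N2* ≈ 19.9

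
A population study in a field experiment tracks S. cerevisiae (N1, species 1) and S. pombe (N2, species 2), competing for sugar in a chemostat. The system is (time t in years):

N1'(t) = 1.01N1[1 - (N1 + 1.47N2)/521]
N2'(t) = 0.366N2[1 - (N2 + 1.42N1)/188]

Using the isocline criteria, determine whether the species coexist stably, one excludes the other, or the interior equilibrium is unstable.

Compare the nullcline intercepts: K1/α12 = 521/1.47 = 354 > K2 = 188; K2/α21 = 188/1.42 = 132 < K1 = 521.
Since the inequalities point opposite ways, species 1 can invade but species 2 cannot.

species 1 excludes species 2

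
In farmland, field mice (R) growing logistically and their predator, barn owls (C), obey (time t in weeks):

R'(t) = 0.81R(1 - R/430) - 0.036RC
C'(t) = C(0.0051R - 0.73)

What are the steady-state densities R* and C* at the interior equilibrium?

From dC/dt = 0 with C > 0: 0.0051R* = 0.73, so R* = 143.
Substitute into dR/dt = 0: 0.81(1 - 143/430) = 0.036C*.
The bracket is 0.667, giving C* = 0.54/0.036 = 15.

R* ≈ 143, C* ≈ 15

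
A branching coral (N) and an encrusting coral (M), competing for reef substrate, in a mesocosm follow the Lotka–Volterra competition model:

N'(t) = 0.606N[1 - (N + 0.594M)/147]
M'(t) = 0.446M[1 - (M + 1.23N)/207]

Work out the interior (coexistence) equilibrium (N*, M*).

Setting both brackets to zero gives the nullclines N + 0.594M = 147 and 1.23N + M = 207.
Substituting M = 207 - 1.23N into the first: N(1 - 0.594·1.23) = 147 - 0.594·207.
So N* = 24/0.269 = 89.2, and then M* = 207 - 1.23·89.2 = 97.2.

N* ≈ 89.2, M* ≈ 97.2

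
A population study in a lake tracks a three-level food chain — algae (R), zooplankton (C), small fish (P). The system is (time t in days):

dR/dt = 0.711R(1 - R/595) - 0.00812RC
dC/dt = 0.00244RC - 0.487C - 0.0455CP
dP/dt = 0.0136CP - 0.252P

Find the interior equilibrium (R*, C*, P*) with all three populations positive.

From dP/dt = 0: 0.0136C* = 0.252, so C* = 18.5.
From dR/dt = 0: 0.711(1 - R*/595) = 0.00812·18.5, giving R* = 595·(1 - 0.212) = 469.
From dC/dt = 0: 0.00244·469 - 0.487 = 0.0455P*, so P* = 0.658/0.0455 = 14.5.

R* ≈ 469, C* ≈ 18.5, P* ≈ 14.5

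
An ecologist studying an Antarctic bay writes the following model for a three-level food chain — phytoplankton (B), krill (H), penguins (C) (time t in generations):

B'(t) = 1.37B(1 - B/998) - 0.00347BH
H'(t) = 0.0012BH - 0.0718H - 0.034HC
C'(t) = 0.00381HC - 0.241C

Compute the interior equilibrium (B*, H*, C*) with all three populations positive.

B* ≈ 838, H* ≈ 63.3, C* ≈ 27.5

From dC/dt = 0: 0.00381H* = 0.241, so H* = 63.3.
From dB/dt = 0: 1.37(1 - B*/998) = 0.00347·63.3, giving B* = 998·(1 - 0.16) = 838.
From dH/dt = 0: 0.0012·838 - 0.0718 = 0.034C*, so C* = 0.934/0.034 = 27.5.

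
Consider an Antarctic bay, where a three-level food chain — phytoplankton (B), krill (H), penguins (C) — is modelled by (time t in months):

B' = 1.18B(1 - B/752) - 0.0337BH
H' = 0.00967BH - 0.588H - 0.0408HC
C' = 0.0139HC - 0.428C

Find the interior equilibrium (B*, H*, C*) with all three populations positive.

B* ≈ 90.7, H* ≈ 30.8, C* ≈ 7.09

From dC/dt = 0: 0.0139H* = 0.428, so H* = 30.8.
From dB/dt = 0: 1.18(1 - B*/752) = 0.0337·30.8, giving B* = 752·(1 - 0.879) = 90.7.
From dH/dt = 0: 0.00967·90.7 - 0.588 = 0.0408C*, so C* = 0.289/0.0408 = 7.09.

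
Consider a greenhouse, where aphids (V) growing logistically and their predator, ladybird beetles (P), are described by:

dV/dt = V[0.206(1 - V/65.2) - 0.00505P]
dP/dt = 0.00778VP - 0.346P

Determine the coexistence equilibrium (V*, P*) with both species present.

V* ≈ 44.5, P* ≈ 13

From dP/dt = 0 with P > 0: 0.00778V* = 0.346, so V* = 44.5.
Substitute into dV/dt = 0: 0.206(1 - 44.5/65.2) = 0.00505P*.
The bracket is 0.318, giving P* = 0.0655/0.00505 = 13.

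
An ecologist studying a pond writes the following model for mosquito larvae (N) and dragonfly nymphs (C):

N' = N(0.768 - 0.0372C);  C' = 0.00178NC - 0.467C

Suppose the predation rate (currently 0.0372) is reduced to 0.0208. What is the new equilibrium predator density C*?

At the interior fixed point, setting dN/dt = 0 with N > 0 fixes C* = (prey growth rate)/(NC coefficient) — independent of the other coefficients.
With the change, C* = 0.768/0.0208 = 36.9; it rises from 20.6.

C* ≈ 36.9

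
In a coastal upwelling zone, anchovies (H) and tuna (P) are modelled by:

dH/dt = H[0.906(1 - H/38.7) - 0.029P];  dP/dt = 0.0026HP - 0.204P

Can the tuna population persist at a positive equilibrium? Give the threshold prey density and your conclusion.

Threshold H = 78.5; K < 78.5, so no, the predator goes extinct.

The predator equation gives dP/dt > 0 only when H > 0.204/0.0026 = 78.5.
Without the predator, H → K = 38.7. Since 38.7 < 78.5, the predator cannot invade.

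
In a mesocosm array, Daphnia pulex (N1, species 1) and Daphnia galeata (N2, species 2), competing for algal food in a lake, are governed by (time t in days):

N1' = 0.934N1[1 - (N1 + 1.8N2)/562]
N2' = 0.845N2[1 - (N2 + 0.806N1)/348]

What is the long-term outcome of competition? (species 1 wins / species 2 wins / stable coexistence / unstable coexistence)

Compare the nullcline intercepts: K1/α12 = 562/1.8 = 312 < K2 = 348; K2/α21 = 348/0.806 = 432 < K1 = 562.
Since both are reversed, neither can invade when rare; the interior point is a saddle.

unstable coexistence (outcome depends on initial conditions)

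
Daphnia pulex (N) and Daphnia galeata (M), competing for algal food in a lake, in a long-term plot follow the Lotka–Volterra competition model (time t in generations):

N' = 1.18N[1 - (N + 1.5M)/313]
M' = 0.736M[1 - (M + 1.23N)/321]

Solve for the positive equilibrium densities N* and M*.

N* ≈ 199, M* ≈ 75.7

Setting both brackets to zero gives the nullclines N + 1.5M = 313 and 1.23N + M = 321.
Substituting M = 321 - 1.23N into the first: N(1 - 1.5·1.23) = 313 - 1.5·321.
So N* = -168/-0.845 = 199, and then M* = 321 - 1.23·199 = 75.7.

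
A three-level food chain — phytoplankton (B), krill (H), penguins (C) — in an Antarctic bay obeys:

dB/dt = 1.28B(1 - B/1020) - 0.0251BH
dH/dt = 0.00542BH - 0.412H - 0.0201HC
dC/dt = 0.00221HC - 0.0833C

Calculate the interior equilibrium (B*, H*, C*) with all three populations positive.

From dC/dt = 0: 0.00221H* = 0.0833, so H* = 37.7.
From dB/dt = 0: 1.28(1 - B*/1020) = 0.0251·37.7, giving B* = 1020·(1 - 0.739) = 266.
From dH/dt = 0: 0.00542·266 - 0.412 = 0.0201C*, so C* = 1.03/0.0201 = 51.3.

B* ≈ 266, H* ≈ 37.7, C* ≈ 51.3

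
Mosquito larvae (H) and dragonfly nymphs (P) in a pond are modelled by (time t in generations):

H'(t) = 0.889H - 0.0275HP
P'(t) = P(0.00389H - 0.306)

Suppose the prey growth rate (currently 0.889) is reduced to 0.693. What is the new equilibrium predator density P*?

At the interior fixed point, setting dH/dt = 0 with H > 0 fixes P* = (prey growth rate)/(HP coefficient) — independent of the other coefficients.
With the change, P* = 0.693/0.0275 = 25.2; it falls from 32.3.

P* ≈ 25.2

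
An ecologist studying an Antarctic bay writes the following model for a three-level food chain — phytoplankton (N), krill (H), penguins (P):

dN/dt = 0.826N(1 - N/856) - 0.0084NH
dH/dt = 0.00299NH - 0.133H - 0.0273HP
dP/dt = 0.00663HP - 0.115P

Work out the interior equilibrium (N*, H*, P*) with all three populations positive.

From dP/dt = 0: 0.00663H* = 0.115, so H* = 17.3.
From dN/dt = 0: 0.826(1 - N*/856) = 0.0084·17.3, giving N* = 856·(1 - 0.176) = 705.
From dH/dt = 0: 0.00299·705 - 0.133 = 0.0273P*, so P* = 1.97/0.0273 = 72.3.

N* ≈ 705, H* ≈ 17.3, P* ≈ 72.3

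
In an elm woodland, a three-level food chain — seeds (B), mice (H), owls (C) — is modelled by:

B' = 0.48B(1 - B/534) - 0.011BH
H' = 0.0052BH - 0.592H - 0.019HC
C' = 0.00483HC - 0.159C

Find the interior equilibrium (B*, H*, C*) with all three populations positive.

From dC/dt = 0: 0.00483H* = 0.159, so H* = 32.9.
From dB/dt = 0: 0.48(1 - B*/534) = 0.011·32.9, giving B* = 534·(1 - 0.754) = 131.
From dH/dt = 0: 0.0052·131 - 0.592 = 0.019C*, so C* = 0.09/0.019 = 4.74.

B* ≈ 131, H* ≈ 32.9, C* ≈ 4.74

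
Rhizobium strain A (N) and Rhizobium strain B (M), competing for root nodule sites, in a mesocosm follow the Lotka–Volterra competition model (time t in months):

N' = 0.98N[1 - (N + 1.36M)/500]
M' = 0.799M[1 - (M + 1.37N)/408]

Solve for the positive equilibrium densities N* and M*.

N* ≈ 63.6, M* ≈ 321

Setting both brackets to zero gives the nullclines N + 1.36M = 500 and 1.37N + M = 408.
Substituting M = 408 - 1.37N into the first: N(1 - 1.36·1.37) = 500 - 1.36·408.
So N* = -54.9/-0.863 = 63.6, and then M* = 408 - 1.37·63.6 = 321.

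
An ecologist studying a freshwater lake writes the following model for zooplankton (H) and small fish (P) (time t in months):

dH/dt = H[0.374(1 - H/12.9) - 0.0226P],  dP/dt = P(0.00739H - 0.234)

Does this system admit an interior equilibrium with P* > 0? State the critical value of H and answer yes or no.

The predator equation gives dP/dt > 0 only when H > 0.234/0.00739 = 31.7.
Without the predator, H → K = 12.9. Since 12.9 < 31.7, the predator cannot invade.

Threshold H = 31.7; K < 31.7, so no, the predator goes extinct.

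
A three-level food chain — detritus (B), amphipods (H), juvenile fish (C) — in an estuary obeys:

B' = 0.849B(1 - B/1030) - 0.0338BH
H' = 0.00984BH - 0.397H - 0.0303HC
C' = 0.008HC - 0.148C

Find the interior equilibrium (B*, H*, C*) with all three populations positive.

From dC/dt = 0: 0.008H* = 0.148, so H* = 18.5.
From dB/dt = 0: 0.849(1 - B*/1030) = 0.0338·18.5, giving B* = 1030·(1 - 0.737) = 271.
From dH/dt = 0: 0.00984·271 - 0.397 = 0.0303C*, so C* = 2.27/0.0303 = 75.

B* ≈ 271, H* ≈ 18.5, C* ≈ 75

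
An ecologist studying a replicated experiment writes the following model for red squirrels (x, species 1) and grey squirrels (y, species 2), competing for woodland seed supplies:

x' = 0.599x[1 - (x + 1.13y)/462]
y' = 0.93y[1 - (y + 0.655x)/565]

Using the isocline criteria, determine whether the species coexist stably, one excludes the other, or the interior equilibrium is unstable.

Compare the nullcline intercepts: K1/α12 = 462/1.13 = 409 < K2 = 565; K2/α21 = 565/0.655 = 863 > K1 = 462.
Since the inequalities point opposite ways, species 2 can invade but species 1 cannot.

species 2 excludes species 1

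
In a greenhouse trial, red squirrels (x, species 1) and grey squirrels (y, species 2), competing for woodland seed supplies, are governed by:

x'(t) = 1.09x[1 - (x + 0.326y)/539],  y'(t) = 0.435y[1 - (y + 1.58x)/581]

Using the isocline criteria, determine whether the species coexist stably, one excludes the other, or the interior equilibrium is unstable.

Compare the nullcline intercepts: K1/α12 = 539/0.326 = 1650 > K2 = 581; K2/α21 = 581/1.58 = 368 < K1 = 539.
Since the inequalities point opposite ways, species 1 can invade but species 2 cannot.

species 1 excludes species 2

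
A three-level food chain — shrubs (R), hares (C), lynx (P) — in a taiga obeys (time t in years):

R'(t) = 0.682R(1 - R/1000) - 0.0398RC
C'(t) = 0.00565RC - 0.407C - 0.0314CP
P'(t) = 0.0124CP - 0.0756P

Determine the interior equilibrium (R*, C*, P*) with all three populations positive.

From dP/dt = 0: 0.0124C* = 0.0756, so C* = 6.1.
From dR/dt = 0: 0.682(1 - R*/1000) = 0.0398·6.1, giving R* = 1000·(1 - 0.356) = 644.
From dC/dt = 0: 0.00565·644 - 0.407 = 0.0314P*, so P* = 3.23/0.0314 = 103.

R* ≈ 644, C* ≈ 6.1, P* ≈ 103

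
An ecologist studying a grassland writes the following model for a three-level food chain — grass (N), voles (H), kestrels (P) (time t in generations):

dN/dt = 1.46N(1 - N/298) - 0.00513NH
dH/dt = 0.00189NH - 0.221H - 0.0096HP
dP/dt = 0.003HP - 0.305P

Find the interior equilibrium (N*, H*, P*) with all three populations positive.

From dP/dt = 0: 0.003H* = 0.305, so H* = 102.
From dN/dt = 0: 1.46(1 - N*/298) = 0.00513·102, giving N* = 298·(1 - 0.357) = 192.
From dH/dt = 0: 0.00189·192 - 0.221 = 0.0096P*, so P* = 0.141/0.0096 = 14.7.

N* ≈ 192, H* ≈ 102, P* ≈ 14.7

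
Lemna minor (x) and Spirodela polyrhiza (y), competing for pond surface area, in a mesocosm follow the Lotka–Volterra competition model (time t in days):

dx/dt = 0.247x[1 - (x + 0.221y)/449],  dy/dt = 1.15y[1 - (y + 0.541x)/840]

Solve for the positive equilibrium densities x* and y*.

Setting both brackets to zero gives the nullclines x + 0.221y = 449 and 0.541x + y = 840.
Substituting y = 840 - 0.541x into the first: x(1 - 0.221·0.541) = 449 - 0.221·840.
So x* = 263/0.88 = 299, and then y* = 840 - 0.541·299 = 678.

x* ≈ 299, y* ≈ 678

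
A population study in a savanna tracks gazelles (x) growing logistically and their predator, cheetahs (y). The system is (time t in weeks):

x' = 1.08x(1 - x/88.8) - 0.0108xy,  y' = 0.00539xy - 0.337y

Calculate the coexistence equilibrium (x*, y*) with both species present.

From dy/dt = 0 with y > 0: 0.00539x* = 0.337, so x* = 62.5.
Substitute into dx/dt = 0: 1.08(1 - 62.5/88.8) = 0.0108y*.
The bracket is 0.296, giving y* = 0.32/0.0108 = 29.6.

x* ≈ 62.5, y* ≈ 29.6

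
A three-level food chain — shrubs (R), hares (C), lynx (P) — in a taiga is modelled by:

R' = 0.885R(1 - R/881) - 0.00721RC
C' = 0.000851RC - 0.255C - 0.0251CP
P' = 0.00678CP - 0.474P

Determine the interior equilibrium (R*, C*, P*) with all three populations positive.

R* ≈ 379, C* ≈ 69.9, P* ≈ 2.7

From dP/dt = 0: 0.00678C* = 0.474, so C* = 69.9.
From dR/dt = 0: 0.885(1 - R*/881) = 0.00721·69.9, giving R* = 881·(1 - 0.57) = 379.
From dC/dt = 0: 0.000851·379 - 0.255 = 0.0251P*, so P* = 0.0677/0.0251 = 2.7.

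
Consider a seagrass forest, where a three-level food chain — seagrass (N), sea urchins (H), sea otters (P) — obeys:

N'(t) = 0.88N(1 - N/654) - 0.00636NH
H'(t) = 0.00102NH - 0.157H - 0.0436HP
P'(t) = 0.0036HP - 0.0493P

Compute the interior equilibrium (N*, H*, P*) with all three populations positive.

From dP/dt = 0: 0.0036H* = 0.0493, so H* = 13.7.
From dN/dt = 0: 0.88(1 - N*/654) = 0.00636·13.7, giving N* = 654·(1 - 0.099) = 589.
From dH/dt = 0: 0.00102·589 - 0.157 = 0.0436P*, so P* = 0.444/0.0436 = 10.2.

N* ≈ 589, H* ≈ 13.7, P* ≈ 10.2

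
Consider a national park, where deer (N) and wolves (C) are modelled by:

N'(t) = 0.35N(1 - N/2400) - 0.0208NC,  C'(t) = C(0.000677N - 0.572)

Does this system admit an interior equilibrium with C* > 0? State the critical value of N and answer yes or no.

Threshold N = 845; K > 845, so yes, the predator persists.

The predator equation gives dC/dt > 0 only when N > 0.572/0.000677 = 845.
Without the predator, N → K = 2400. Since 2400 > 845, the predator can invade and persist.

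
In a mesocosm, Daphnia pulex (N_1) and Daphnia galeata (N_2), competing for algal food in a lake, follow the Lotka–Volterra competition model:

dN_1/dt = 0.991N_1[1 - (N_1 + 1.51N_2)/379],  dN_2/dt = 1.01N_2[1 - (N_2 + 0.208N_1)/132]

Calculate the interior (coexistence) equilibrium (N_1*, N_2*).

Setting both brackets to zero gives the nullclines N_1 + 1.51N_2 = 379 and 0.208N_1 + N_2 = 132.
Substituting N_2 = 132 - 0.208N_1 into the first: N_1(1 - 1.51·0.208) = 379 - 1.51·132.
So N_1* = 180/0.686 = 262, and then N_2* = 132 - 0.208·262 = 77.5.

N_1* ≈ 262, N_2* ≈ 77.5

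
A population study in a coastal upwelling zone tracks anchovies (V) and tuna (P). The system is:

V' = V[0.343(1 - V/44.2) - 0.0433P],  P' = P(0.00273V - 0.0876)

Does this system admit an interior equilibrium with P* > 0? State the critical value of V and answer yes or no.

The predator equation gives dP/dt > 0 only when V > 0.0876/0.00273 = 32.1.
Without the predator, V → K = 44.2. Since 44.2 > 32.1, the predator can invade and persist.

Threshold V = 32.1; K > 32.1, so yes, the predator persists.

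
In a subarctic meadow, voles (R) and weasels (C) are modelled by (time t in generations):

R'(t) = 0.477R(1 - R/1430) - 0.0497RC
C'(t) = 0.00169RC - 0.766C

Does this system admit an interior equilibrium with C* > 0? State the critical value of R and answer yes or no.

Threshold R = 453; K > 453, so yes, the predator persists.

The predator equation gives dC/dt > 0 only when R > 0.766/0.00169 = 453.
Without the predator, R → K = 1430. Since 1430 > 453, the predator can invade and persist.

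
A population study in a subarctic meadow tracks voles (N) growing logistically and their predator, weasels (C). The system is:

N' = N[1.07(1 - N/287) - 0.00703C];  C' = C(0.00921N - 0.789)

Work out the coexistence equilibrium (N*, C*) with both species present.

From dC/dt = 0 with C > 0: 0.00921N* = 0.789, so N* = 85.7.
Substitute into dN/dt = 0: 1.07(1 - 85.7/287) = 0.00703C*.
The bracket is 0.702, giving C* = 0.751/0.00703 = 107.

N* ≈ 85.7, C* ≈ 107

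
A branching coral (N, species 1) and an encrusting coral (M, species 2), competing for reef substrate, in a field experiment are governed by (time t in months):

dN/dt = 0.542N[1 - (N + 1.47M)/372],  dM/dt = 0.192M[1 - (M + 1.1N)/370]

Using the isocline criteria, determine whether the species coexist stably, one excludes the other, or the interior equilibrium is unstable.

unstable coexistence (outcome depends on initial conditions)

Compare the nullcline intercepts: K1/α12 = 372/1.47 = 253 < K2 = 370; K2/α21 = 370/1.1 = 336 < K1 = 372.
Since both are reversed, neither can invade when rare; the interior point is a saddle.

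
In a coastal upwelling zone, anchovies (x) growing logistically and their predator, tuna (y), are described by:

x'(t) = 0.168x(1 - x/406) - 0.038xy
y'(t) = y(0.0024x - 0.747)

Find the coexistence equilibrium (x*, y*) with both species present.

x* ≈ 311, y* ≈ 1.03

From dy/dt = 0 with y > 0: 0.0024x* = 0.747, so x* = 311.
Substitute into dx/dt = 0: 0.168(1 - 311/406) = 0.038y*.
The bracket is 0.233, giving y* = 0.0392/0.038 = 1.03.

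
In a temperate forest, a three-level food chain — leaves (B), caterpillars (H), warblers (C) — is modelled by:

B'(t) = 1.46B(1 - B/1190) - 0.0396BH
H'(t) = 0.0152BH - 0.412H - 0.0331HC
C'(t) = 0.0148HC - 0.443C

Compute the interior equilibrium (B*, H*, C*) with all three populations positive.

B* ≈ 224, H* ≈ 29.9, C* ≈ 90.4

From dC/dt = 0: 0.0148H* = 0.443, so H* = 29.9.
From dB/dt = 0: 1.46(1 - B*/1190) = 0.0396·29.9, giving B* = 1190·(1 - 0.812) = 224.
From dH/dt = 0: 0.0152·224 - 0.412 = 0.0331C*, so C* = 2.99/0.0331 = 90.4.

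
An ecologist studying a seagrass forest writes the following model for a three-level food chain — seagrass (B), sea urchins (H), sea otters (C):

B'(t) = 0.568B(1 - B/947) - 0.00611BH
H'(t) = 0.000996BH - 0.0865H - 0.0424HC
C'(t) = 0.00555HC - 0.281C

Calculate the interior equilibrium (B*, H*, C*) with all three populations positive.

From dC/dt = 0: 0.00555H* = 0.281, so H* = 50.6.
From dB/dt = 0: 0.568(1 - B*/947) = 0.00611·50.6, giving B* = 947·(1 - 0.545) = 431.
From dH/dt = 0: 0.000996·431 - 0.0865 = 0.0424C*, so C* = 0.343/0.0424 = 8.09.

B* ≈ 431, H* ≈ 50.6, C* ≈ 8.09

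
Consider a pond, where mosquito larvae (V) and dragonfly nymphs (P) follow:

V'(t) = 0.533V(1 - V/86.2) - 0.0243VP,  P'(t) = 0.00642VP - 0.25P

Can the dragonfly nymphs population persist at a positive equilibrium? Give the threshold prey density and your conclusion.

Threshold V = 38.9; K > 38.9, so yes, the predator persists.

The predator equation gives dP/dt > 0 only when V > 0.25/0.00642 = 38.9.
Without the predator, V → K = 86.2. Since 86.2 > 38.9, the predator can invade and persist.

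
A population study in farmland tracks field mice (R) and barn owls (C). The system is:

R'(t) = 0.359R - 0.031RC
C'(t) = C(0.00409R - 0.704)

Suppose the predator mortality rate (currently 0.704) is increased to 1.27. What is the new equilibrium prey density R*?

At the interior fixed point, setting dC/dt = 0 with C > 0 fixes R* = (predator death rate)/(RC coefficient) — independent of the other coefficients.
With the change, R* = 1.27/0.00409 = 311; it rises from 172.

R* ≈ 311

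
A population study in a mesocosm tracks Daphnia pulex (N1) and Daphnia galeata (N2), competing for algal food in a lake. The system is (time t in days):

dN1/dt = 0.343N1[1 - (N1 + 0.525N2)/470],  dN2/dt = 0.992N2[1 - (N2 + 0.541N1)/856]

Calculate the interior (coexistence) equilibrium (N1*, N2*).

N1* ≈ 28.8, N2* ≈ 840

Setting both brackets to zero gives the nullclines N1 + 0.525N2 = 470 and 0.541N1 + N2 = 856.
Substituting N2 = 856 - 0.541N1 into the first: N1(1 - 0.525·0.541) = 470 - 0.525·856.
So N1* = 20.6/0.716 = 28.8, and then N2* = 856 - 0.541·28.8 = 840.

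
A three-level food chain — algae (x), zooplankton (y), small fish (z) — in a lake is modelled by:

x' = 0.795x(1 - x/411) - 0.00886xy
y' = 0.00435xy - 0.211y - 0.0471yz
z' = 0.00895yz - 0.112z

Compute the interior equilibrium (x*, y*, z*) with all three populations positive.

x* ≈ 354, y* ≈ 12.5, z* ≈ 28.2

From dz/dt = 0: 0.00895y* = 0.112, so y* = 12.5.
From dx/dt = 0: 0.795(1 - x*/411) = 0.00886·12.5, giving x* = 411·(1 - 0.139) = 354.
From dy/dt = 0: 0.00435·354 - 0.211 = 0.0471z*, so z* = 1.33/0.0471 = 28.2.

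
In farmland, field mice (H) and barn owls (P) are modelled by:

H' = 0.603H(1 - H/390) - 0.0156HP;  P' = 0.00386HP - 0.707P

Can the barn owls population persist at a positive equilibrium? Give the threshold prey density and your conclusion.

The predator equation gives dP/dt > 0 only when H > 0.707/0.00386 = 183.
Without the predator, H → K = 390. Since 390 > 183, the predator can invade and persist.

Threshold H = 183; K > 183, so yes, the predator persists.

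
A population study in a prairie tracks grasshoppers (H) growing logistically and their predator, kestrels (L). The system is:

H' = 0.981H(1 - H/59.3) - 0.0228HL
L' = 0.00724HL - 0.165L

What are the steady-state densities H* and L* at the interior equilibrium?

H* ≈ 22.8, L* ≈ 26.5

From dL/dt = 0 with L > 0: 0.00724H* = 0.165, so H* = 22.8.
Substitute into dH/dt = 0: 0.981(1 - 22.8/59.3) = 0.0228L*.
The bracket is 0.616, giving L* = 0.604/0.0228 = 26.5.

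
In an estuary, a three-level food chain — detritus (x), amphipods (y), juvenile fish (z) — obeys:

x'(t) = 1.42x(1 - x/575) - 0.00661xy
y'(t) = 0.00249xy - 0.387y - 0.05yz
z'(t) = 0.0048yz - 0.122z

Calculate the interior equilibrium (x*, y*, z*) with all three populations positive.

x* ≈ 507, y* ≈ 25.4, z* ≈ 17.5

From dz/dt = 0: 0.0048y* = 0.122, so y* = 25.4.
From dx/dt = 0: 1.42(1 - x*/575) = 0.00661·25.4, giving x* = 575·(1 - 0.118) = 507.
From dy/dt = 0: 0.00249·507 - 0.387 = 0.05z*, so z* = 0.875/0.05 = 17.5.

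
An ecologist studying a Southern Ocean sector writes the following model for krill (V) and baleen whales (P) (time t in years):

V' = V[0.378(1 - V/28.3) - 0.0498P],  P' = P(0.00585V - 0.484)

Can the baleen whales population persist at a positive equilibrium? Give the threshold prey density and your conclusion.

The predator equation gives dP/dt > 0 only when V > 0.484/0.00585 = 82.7.
Without the predator, V → K = 28.3. Since 28.3 < 82.7, the predator cannot invade.

Threshold V = 82.7; K < 82.7, so no, the predator goes extinct.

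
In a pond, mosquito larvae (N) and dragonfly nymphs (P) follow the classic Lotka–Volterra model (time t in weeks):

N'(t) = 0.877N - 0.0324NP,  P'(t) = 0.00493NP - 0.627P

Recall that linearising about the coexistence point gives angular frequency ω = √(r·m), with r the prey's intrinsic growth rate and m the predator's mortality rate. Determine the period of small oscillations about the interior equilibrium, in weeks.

T ≈ 8.47 weeks

Here r = 0.877 and m = 0.627, so r·m = 0.55.
ω = √0.55 = 0.742 per week, hence T = 2π/ω ≈ 8.47 weeks.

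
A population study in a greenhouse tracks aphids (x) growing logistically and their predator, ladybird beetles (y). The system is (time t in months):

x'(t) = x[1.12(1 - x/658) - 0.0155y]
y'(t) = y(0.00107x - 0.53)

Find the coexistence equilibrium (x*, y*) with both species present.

x* ≈ 495, y* ≈ 17.9

From dy/dt = 0 with y > 0: 0.00107x* = 0.53, so x* = 495.
Substitute into dx/dt = 0: 1.12(1 - 495/658) = 0.0155y*.
The bracket is 0.247, giving y* = 0.277/0.0155 = 17.9.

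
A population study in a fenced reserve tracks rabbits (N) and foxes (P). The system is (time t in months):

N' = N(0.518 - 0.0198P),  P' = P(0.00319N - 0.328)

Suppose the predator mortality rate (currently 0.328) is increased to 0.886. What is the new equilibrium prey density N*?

N* ≈ 278

At the interior fixed point, setting dP/dt = 0 with P > 0 fixes N* = (predator death rate)/(NP coefficient) — independent of the other coefficients.
With the change, N* = 0.886/0.00319 = 278; it rises from 103.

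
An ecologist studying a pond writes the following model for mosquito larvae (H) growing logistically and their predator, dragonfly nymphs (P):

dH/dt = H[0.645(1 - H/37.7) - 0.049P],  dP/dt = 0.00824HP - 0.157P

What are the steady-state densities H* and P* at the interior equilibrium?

H* ≈ 19.1, P* ≈ 6.51

From dP/dt = 0 with P > 0: 0.00824H* = 0.157, so H* = 19.1.
Substitute into dH/dt = 0: 0.645(1 - 19.1/37.7) = 0.049P*.
The bracket is 0.495, giving P* = 0.319/0.049 = 6.51.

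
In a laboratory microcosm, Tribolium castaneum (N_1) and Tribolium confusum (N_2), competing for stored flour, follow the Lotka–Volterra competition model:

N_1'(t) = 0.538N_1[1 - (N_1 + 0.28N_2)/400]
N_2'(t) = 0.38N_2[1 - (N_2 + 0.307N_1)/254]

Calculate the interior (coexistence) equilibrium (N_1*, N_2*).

N_1* ≈ 360, N_2* ≈ 144

Setting both brackets to zero gives the nullclines N_1 + 0.28N_2 = 400 and 0.307N_1 + N_2 = 254.
Substituting N_2 = 254 - 0.307N_1 into the first: N_1(1 - 0.28·0.307) = 400 - 0.28·254.
So N_1* = 329/0.914 = 360, and then N_2* = 254 - 0.307·360 = 144.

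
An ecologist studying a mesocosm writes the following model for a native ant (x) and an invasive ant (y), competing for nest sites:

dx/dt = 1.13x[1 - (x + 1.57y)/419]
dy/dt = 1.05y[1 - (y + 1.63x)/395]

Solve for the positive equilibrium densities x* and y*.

x* ≈ 129, y* ≈ 185

Setting both brackets to zero gives the nullclines x + 1.57y = 419 and 1.63x + y = 395.
Substituting y = 395 - 1.63x into the first: x(1 - 1.57·1.63) = 419 - 1.57·395.
So x* = -201/-1.56 = 129, and then y* = 395 - 1.63·129 = 185.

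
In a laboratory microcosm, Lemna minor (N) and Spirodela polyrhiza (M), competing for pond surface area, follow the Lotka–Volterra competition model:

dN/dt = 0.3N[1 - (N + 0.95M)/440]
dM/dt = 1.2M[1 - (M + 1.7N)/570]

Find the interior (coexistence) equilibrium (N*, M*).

N* ≈ 165, M* ≈ 289

Setting both brackets to zero gives the nullclines N + 0.95M = 440 and 1.7N + M = 570.
Substituting M = 570 - 1.7N into the first: N(1 - 0.95·1.7) = 440 - 0.95·570.
So N* = -102/-0.615 = 165, and then M* = 570 - 1.7·165 = 289.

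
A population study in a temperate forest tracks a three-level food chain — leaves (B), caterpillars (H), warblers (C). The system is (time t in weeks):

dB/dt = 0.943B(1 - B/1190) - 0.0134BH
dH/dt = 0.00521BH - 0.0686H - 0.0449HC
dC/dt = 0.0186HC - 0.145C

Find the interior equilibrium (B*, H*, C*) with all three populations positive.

From dC/dt = 0: 0.0186H* = 0.145, so H* = 7.8.
From dB/dt = 0: 0.943(1 - B*/1190) = 0.0134·7.8, giving B* = 1190·(1 - 0.111) = 1060.
From dH/dt = 0: 0.00521·1060 - 0.0686 = 0.0449C*, so C* = 5.44/0.0449 = 121.

B* ≈ 1060, H* ≈ 7.8, C* ≈ 121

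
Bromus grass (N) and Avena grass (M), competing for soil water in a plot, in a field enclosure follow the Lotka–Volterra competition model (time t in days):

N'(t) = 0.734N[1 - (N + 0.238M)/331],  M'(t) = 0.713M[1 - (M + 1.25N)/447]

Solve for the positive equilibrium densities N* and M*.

N* ≈ 320, M* ≈ 47.3

Setting both brackets to zero gives the nullclines N + 0.238M = 331 and 1.25N + M = 447.
Substituting M = 447 - 1.25N into the first: N(1 - 0.238·1.25) = 331 - 0.238·447.
So N* = 225/0.703 = 320, and then M* = 447 - 1.25·320 = 47.3.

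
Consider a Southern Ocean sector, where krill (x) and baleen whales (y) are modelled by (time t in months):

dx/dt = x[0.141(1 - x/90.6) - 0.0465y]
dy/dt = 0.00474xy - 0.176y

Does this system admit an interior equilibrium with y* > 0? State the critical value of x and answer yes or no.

Threshold x = 37.1; K > 37.1, so yes, the predator persists.

The predator equation gives dy/dt > 0 only when x > 0.176/0.00474 = 37.1.
Without the predator, x → K = 90.6. Since 90.6 > 37.1, the predator can invade and persist.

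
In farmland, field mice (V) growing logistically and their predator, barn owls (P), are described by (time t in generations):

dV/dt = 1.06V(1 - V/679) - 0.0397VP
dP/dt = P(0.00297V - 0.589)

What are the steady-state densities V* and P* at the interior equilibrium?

From dP/dt = 0 with P > 0: 0.00297V* = 0.589, so V* = 198.
Substitute into dV/dt = 0: 1.06(1 - 198/679) = 0.0397P*.
The bracket is 0.708, giving P* = 0.75/0.0397 = 18.9.

V* ≈ 198, P* ≈ 18.9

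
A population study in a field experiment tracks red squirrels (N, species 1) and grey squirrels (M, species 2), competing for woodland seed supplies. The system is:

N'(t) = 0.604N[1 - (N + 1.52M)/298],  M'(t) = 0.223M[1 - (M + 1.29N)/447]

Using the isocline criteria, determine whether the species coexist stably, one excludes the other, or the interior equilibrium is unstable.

Compare the nullcline intercepts: K1/α12 = 298/1.52 = 196 < K2 = 447; K2/α21 = 447/1.29 = 347 > K1 = 298.
Since the inequalities point opposite ways, species 2 can invade but species 1 cannot.

species 2 excludes species 1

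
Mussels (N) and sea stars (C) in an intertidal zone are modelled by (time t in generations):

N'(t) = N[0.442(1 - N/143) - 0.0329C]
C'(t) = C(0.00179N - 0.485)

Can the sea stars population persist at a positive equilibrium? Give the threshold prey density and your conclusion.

The predator equation gives dC/dt > 0 only when N > 0.485/0.00179 = 271.
Without the predator, N → K = 143. Since 143 < 271, the predator cannot invade.

Threshold N = 271; K < 271, so no, the predator goes extinct.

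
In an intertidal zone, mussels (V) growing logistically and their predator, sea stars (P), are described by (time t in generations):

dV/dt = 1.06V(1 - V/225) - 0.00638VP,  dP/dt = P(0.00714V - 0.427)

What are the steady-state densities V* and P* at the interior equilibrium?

V* ≈ 59.8, P* ≈ 122

From dP/dt = 0 with P > 0: 0.00714V* = 0.427, so V* = 59.8.
Substitute into dV/dt = 0: 1.06(1 - 59.8/225) = 0.00638P*.
The bracket is 0.734, giving P* = 0.778/0.00638 = 122.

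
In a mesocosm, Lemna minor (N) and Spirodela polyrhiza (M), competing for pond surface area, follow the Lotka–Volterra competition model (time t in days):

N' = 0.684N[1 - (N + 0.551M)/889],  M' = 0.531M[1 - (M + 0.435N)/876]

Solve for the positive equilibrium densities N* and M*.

N* ≈ 534, M* ≈ 644

Setting both brackets to zero gives the nullclines N + 0.551M = 889 and 0.435N + M = 876.
Substituting M = 876 - 0.435N into the first: N(1 - 0.551·0.435) = 889 - 0.551·876.
So N* = 406/0.76 = 534, and then M* = 876 - 0.435·534 = 644.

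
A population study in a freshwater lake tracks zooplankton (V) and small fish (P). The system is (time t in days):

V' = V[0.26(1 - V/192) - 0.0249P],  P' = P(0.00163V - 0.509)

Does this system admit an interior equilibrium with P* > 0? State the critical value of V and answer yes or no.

Threshold V = 312; K < 312, so no, the predator goes extinct.

The predator equation gives dP/dt > 0 only when V > 0.509/0.00163 = 312.
Without the predator, V → K = 192. Since 192 < 312, the predator cannot invade.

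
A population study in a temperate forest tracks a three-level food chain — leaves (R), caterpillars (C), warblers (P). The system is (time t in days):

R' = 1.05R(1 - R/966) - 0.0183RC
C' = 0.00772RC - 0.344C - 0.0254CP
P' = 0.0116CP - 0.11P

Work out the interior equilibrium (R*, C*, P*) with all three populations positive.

From dP/dt = 0: 0.0116C* = 0.11, so C* = 9.48.
From dR/dt = 0: 1.05(1 - R*/966) = 0.0183·9.48, giving R* = 966·(1 - 0.165) = 806.
From dC/dt = 0: 0.00772·806 - 0.344 = 0.0254P*, so P* = 5.88/0.0254 = 232.

R* ≈ 806, C* ≈ 9.48, P* ≈ 232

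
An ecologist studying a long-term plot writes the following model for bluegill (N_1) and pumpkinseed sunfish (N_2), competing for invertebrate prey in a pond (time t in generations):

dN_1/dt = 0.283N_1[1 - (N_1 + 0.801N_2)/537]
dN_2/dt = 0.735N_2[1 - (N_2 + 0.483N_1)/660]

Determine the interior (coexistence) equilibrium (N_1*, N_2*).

Setting both brackets to zero gives the nullclines N_1 + 0.801N_2 = 537 and 0.483N_1 + N_2 = 660.
Substituting N_2 = 660 - 0.483N_1 into the first: N_1(1 - 0.801·0.483) = 537 - 0.801·660.
So N_1* = 8.34/0.613 = 13.6, and then N_2* = 660 - 0.483·13.6 = 653.

N_1* ≈ 13.6, N_2* ≈ 653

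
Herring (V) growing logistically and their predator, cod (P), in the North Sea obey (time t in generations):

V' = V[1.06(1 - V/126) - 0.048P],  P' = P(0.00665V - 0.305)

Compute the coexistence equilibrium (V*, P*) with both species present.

From dP/dt = 0 with P > 0: 0.00665V* = 0.305, so V* = 45.9.
Substitute into dV/dt = 0: 1.06(1 - 45.9/126) = 0.048P*.
The bracket is 0.636, giving P* = 0.674/0.048 = 14.

V* ≈ 45.9, P* ≈ 14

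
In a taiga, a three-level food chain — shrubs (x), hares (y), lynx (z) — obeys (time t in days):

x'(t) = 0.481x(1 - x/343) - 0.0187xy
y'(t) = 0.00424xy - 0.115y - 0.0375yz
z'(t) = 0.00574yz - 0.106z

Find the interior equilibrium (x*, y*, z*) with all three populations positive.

x* ≈ 96.7, y* ≈ 18.5, z* ≈ 7.87

From dz/dt = 0: 0.00574y* = 0.106, so y* = 18.5.
From dx/dt = 0: 0.481(1 - x*/343) = 0.0187·18.5, giving x* = 343·(1 - 0.718) = 96.7.
From dy/dt = 0: 0.00424·96.7 - 0.115 = 0.0375z*, so z* = 0.295/0.0375 = 7.87.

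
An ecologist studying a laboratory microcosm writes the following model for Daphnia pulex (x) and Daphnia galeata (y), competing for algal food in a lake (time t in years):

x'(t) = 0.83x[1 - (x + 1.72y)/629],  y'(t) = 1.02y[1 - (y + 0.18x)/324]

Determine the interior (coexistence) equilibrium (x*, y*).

x* ≈ 104, y* ≈ 305

Setting both brackets to zero gives the nullclines x + 1.72y = 629 and 0.18x + y = 324.
Substituting y = 324 - 0.18x into the first: x(1 - 1.72·0.18) = 629 - 1.72·324.
So x* = 71.7/0.69 = 104, and then y* = 324 - 0.18·104 = 305.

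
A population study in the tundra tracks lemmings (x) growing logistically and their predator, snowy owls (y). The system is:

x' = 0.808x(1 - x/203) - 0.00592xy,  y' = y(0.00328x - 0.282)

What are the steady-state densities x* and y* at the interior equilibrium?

From dy/dt = 0 with y > 0: 0.00328x* = 0.282, so x* = 86.
Substitute into dx/dt = 0: 0.808(1 - 86/203) = 0.00592y*.
The bracket is 0.576, giving y* = 0.466/0.00592 = 78.7.

x* ≈ 86, y* ≈ 78.7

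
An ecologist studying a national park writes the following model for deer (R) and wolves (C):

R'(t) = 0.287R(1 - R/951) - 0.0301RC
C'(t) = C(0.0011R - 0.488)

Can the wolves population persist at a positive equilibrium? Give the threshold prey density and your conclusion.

Threshold R = 444; K > 444, so yes, the predator persists.

The predator equation gives dC/dt > 0 only when R > 0.488/0.0011 = 444.
Without the predator, R → K = 951. Since 951 > 444, the predator can invade and persist.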